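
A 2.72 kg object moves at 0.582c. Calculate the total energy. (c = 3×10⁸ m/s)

γ = 1/√(1 - 0.582²) = 1.2297
mc² = 2.72 × (3×10⁸)² = 2.448×10¹⁷ J
E = γmc² = 1.2297 × 2.448×10¹⁷ = 3.010×10¹⁷ J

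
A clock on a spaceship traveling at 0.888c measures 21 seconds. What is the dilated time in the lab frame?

Proper time Δt₀ = 21 seconds
γ = 1/√(1 - 0.888²) = 2.1747
Δt = γΔt₀ = 2.1747 × 21 = 45.67 seconds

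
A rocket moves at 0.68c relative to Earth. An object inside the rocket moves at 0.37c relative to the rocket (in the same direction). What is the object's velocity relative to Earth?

u = (u' + v)/(1 + u'v/c²)
Numerator: 0.37 + 0.68 = 1.05
Denominator: 1 + 0.2516 = 1.2516
u = 1.05/1.2516 = 0.8389c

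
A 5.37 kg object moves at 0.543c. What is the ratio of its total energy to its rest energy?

E = γmc², E₀ = mc²
E/E₀ = γ = 1/√(1 - 0.543²) = 1.191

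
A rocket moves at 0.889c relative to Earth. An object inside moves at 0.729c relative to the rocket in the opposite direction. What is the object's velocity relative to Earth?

Object's velocity in rocket frame is u' = -0.729c
u = (u' + v)/(1 + u'v/c²) = (v - 0.729)/(1 - 0.729·v/c²)
Numerator: 0.889 - 0.729 = 0.16
Denominator: 1 - 0.648081 = 0.351919
u = 0.16/0.351919 = 0.4547c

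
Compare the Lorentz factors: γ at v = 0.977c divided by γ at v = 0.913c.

γ₁ = 1/√(1 - 0.977²) = 4.6896
γ₂ = 1/√(1 - 0.913²) = 2.4512
γ₁/γ₂ = 4.6896/2.4512 = 1.913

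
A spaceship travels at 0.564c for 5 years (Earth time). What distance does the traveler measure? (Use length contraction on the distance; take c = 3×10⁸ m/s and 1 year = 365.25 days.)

Earth distance: d = v × t = 0.564c × 5 yr = 2.670×10¹⁶ m
γ = 1.211
d' = d/γ = 2.670×10¹⁶/1.211 = 2.205×10¹⁶ m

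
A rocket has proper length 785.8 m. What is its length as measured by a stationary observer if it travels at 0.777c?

Proper length L₀ = 785.8 m
γ = 1/√(1 - 0.777²) = 1.58856
L = L₀/γ = 785.8/1.58856 = 494.7 m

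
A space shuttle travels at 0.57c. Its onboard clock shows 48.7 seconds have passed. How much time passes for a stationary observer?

Proper time Δt₀ = 48.7 seconds
γ = 1/√(1 - 0.57²) = 1.217
Δt = γΔt₀ = 1.217 × 48.7 = 59.27 seconds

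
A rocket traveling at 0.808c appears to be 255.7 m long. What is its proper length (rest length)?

Contracted length L = 255.7 m
γ = 1/√(1 - 0.808²) = 1.6973
L₀ = γL = 1.6973 × 255.7 = 434.0 m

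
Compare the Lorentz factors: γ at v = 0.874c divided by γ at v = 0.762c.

γ₁ = 1/√(1 - 0.874²) = 2.058
γ₂ = 1/√(1 - 0.762²) = 1.544
γ₁/γ₂ = 2.058/1.544 = 1.333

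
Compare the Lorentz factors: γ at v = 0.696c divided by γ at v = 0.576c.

γ₁ = 1/√(1 - 0.696²) = 1.3927
γ₂ = 1/√(1 - 0.576²) = 1.2233
γ₁/γ₂ = 1.3927/1.2233 = 1.138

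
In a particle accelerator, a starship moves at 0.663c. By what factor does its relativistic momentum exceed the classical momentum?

p_rel = γmv, p_class = mv
Ratio = γ = 1/√(1 - 0.663²)
= 1/√(0.560431) = 1.336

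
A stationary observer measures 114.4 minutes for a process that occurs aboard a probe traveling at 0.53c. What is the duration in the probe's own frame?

Dilated time Δt = 114.4 minutes
γ = 1/√(1 - 0.53²) = 1.1792
Δt₀ = Δt/γ = 114.4/1.1792 = 97.01 minutes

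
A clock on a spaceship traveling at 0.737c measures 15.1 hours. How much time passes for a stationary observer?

Proper time Δt₀ = 15.1 hours
γ = 1/√(1 - 0.737²) = 1.4795
Δt = γΔt₀ = 1.4795 × 15.1 = 22.34 hours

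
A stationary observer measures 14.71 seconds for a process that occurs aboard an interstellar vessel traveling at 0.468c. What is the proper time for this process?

Dilated time Δt = 14.71 seconds
γ = 1/√(1 - 0.468²) = 1.1316
Δt₀ = Δt/γ = 14.71/1.1316 = 13.00 seconds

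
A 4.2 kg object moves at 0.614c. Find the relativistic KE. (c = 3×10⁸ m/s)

γ = 1/√(1 - 0.614²) = 1.2669
γ - 1 = 0.2669
KE = (γ-1)mc² = 0.2669 × 4.2 × (3×10⁸)² = 1.009×10¹⁷ J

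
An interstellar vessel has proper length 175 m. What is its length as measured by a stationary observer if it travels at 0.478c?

Proper length L₀ = 175 m
γ = 1/√(1 - 0.478²) = 1.1385
L = L₀/γ = 175/1.1385 = 153.7 m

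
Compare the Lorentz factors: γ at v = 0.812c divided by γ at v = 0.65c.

γ₁ = 1/√(1 - 0.812²) = 1.713
γ₂ = 1/√(1 - 0.65²) = 1.316
γ₁/γ₂ = 1.713/1.316 = 1.302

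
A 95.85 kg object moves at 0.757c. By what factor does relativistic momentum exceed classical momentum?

p_rel = γmv, p_class = mv
Ratio = γ = 1/√(1 - 0.757²) = 1.530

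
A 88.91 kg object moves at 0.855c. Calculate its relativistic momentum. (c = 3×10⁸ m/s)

γ = 1/√(1 - 0.855²) = 1.928
v = 0.855 × 3×10⁸ = 2.565×10⁸ m/s
p = γmv = 1.928 × 88.91 × 2.565×10⁸ = 4.397×10¹⁰ kg·m/s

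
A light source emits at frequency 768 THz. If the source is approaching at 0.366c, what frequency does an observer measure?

β = v/c = 0.366
(1+β)/(1-β) = 1.366/0.634 = 2.155
Doppler factor = √(2.155) = 1.468
f_obs = 768 × 1.468 = 1127 THz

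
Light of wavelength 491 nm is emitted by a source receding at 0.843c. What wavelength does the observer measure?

β = 0.843
Wavelength Doppler factor = √(1.843/0.157) = √(11.74) = 3.426
λ_obs = 491 × 3.426 = 1682 nm (redshift)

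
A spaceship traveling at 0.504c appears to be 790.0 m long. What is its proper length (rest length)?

Contracted length L = 790.0 m
γ = 1/√(1 - 0.504²) = 1.1578
L₀ = γL = 1.1578 × 790.0 = 914.7 m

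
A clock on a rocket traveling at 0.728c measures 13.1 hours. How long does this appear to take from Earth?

Proper time Δt₀ = 13.1 hours
γ = 1/√(1 - 0.728²) = 1.459
Δt = γΔt₀ = 1.459 × 13.1 = 19.11 hours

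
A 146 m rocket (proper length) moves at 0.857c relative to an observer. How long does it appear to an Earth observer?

Proper length L₀ = 146 m
γ = 1/√(1 - 0.857²) = 1.94056
L = L₀/γ = 146/1.94056 = 75.24 m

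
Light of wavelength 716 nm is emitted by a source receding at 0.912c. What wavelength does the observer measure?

β = 0.912
Wavelength Doppler factor = √(1.912/0.088) = √(21.727) = 4.661
λ_obs = 716 × 4.661 = 3337 nm (redshift)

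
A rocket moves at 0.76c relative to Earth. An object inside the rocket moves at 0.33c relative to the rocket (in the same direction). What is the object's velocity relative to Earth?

u = (u' + v)/(1 + u'v/c²)
Numerator: 0.33 + 0.76 = 1.09
Denominator: 1 + 0.2508 = 1.2508
u = 1.09/1.2508 = 0.8714c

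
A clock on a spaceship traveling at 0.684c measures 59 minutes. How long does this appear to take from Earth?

Proper time Δt₀ = 59 minutes
γ = 1/√(1 - 0.684²) = 1.3708
Δt = γΔt₀ = 1.3708 × 59 = 80.88 minutes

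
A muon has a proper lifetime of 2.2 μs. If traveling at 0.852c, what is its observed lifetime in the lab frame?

Proper lifetime τ₀ = 2.2 μs
γ = 1/√(1 - 0.852²) = 1.910
τ = γτ₀ = 1.910 × 2.2 μs = 4.202 μs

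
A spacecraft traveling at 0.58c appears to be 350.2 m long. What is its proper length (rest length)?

Contracted length L = 350.2 m
γ = 1/√(1 - 0.58²) = 1.2276
L₀ = γL = 1.2276 × 350.2 = 429.9 m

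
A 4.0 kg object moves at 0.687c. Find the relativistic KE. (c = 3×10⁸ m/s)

γ = 1/√(1 - 0.687²) = 1.3762
γ - 1 = 0.3762
KE = (γ-1)mc² = 0.3762 × 4.0 × (3×10⁸)² = 1.354×10¹⁷ J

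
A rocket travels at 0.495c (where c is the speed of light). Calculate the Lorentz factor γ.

v/c = 0.495, so (v/c)² = 0.245025
1 - (v/c)² = 0.754975
γ = 1/√(0.754975) = 1.151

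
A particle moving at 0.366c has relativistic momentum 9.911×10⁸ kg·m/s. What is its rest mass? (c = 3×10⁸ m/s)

γ = 1/√(1 - 0.366²) = 1.0746
v = 0.366 × 3×10⁸ = 1.098×10⁸ m/s
m = p/(γv) = 9.911×10⁸/(1.0746 × 1.098×10⁸) = 8.400 kg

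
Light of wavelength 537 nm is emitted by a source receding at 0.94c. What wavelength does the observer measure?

β = 0.94
Wavelength Doppler factor = √(1.94/0.06) = √(32.3333) = 5.68624
λ_obs = 537 × 5.68624 = 3054 nm (redshift)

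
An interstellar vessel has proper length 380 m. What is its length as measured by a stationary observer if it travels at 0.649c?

Proper length L₀ = 380 m
γ = 1/√(1 - 0.649²) = 1.3144
L = L₀/γ = 380/1.3144 = 289.1 m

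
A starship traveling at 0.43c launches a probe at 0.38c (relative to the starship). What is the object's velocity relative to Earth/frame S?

u = (u' + v)/(1 + u'v/c²)
Numerator: 0.38 + 0.43 = 0.81
Denominator: 1 + 0.1634 = 1.1634
u = 0.81/1.1634 = 0.6962c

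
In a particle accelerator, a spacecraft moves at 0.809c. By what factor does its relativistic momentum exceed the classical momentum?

p_rel = γmv, p_class = mv
Ratio = γ = 1/√(1 - 0.809²)
= 1/√(0.345519) = 1.701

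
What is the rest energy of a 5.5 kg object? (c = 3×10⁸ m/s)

c² = (3×10⁸)² = 9.000×10¹⁶ m²/s²
E₀ = mc² = 5.5 × 9.000×10¹⁶ = 4.950×10¹⁷ J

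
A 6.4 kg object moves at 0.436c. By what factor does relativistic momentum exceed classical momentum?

p_rel = γmv, p_class = mv
Ratio = γ = 1/√(1 - 0.436²) = 1.111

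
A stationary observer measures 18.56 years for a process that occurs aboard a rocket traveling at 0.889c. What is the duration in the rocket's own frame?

Dilated time Δt = 18.56 years
γ = 1/√(1 - 0.889²) = 2.1838
Δt₀ = Δt/γ = 18.56/2.1838 = 8.499 years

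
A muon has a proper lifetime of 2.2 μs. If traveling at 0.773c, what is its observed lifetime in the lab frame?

Proper lifetime τ₀ = 2.2 μs
γ = 1/√(1 - 0.773²) = 1.5763
τ = γτ₀ = 1.5763 × 2.2 μs = 3.468 μs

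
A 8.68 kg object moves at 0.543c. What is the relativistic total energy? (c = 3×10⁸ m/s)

γ = 1/√(1 - 0.543²) = 1.1909
mc² = 8.68 × (3×10⁸)² = 7.812×10¹⁷ J
E = γmc² = 1.1909 × 7.812×10¹⁷ = 9.303×10¹⁷ J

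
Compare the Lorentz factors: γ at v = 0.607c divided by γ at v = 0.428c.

γ₁ = 1/√(1 - 0.607²) = 1.258
γ₂ = 1/√(1 - 0.428²) = 1.106
γ₁/γ₂ = 1.258/1.106 = 1.137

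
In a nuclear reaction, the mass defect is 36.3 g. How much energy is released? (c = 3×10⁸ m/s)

Convert mass defect: Δm = 36.3 g = 0.0363 kg
E = Δm·c² = 0.0363 × (3×10⁸)²
= 0.0363 × 9×10¹⁶ = 3.267×10¹⁵ J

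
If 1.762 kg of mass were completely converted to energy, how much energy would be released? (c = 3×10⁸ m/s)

Using E = mc²:
c² = (3×10⁸)² = 9×10¹⁶ m²/s²
E = 1.762 × 9×10¹⁶ = 1.586×10¹⁷ J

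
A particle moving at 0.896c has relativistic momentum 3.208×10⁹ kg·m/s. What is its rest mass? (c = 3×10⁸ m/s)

γ = 1/√(1 - 0.896²) = 2.252
v = 0.896 × 3×10⁸ = 2.688×10⁸ m/s
m = p/(γv) = 3.208×10⁹/(2.252 × 2.688×10⁸) = 5.300 kg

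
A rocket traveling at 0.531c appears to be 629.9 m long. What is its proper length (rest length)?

Contracted length L = 629.9 m
γ = 1/√(1 - 0.531²) = 1.18012
L₀ = γL = 1.18012 × 629.9 = 743.4 m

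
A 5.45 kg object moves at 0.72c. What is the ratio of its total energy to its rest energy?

E = γmc², E₀ = mc²
E/E₀ = γ = 1/√(1 - 0.72²) = 1.441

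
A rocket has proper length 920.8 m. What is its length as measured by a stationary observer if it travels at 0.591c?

Proper length L₀ = 920.8 m
γ = 1/√(1 - 0.591²) = 1.2397
L = L₀/γ = 920.8/1.2397 = 742.8 m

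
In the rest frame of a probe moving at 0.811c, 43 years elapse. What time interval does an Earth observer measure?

Proper time Δt₀ = 43 years
γ = 1/√(1 - 0.811²) = 1.7093
Δt = γΔt₀ = 1.7093 × 43 = 73.50 years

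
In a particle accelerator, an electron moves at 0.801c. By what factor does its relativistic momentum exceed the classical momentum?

p_rel = γmv, p_class = mv
Ratio = γ = 1/√(1 - 0.801²)
= 1/√(0.358399) = 1.670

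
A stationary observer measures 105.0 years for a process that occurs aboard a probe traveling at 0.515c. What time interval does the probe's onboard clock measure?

Dilated time Δt = 105.0 years
γ = 1/√(1 - 0.515²) = 1.166602
Δt₀ = Δt/γ = 105.0/1.166602 = 90.00 years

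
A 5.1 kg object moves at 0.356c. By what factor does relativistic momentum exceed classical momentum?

p_rel = γmv, p_class = mv
Ratio = γ = 1/√(1 - 0.356²) = 1.070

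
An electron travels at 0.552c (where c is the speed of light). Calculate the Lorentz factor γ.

v/c = 0.552, so (v/c)² = 0.304704
1 - (v/c)² = 0.695296
γ = 1/√(0.695296) = 1.199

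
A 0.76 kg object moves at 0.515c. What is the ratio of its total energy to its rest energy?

E = γmc², E₀ = mc²
E/E₀ = γ = 1/√(1 - 0.515²) = 1.167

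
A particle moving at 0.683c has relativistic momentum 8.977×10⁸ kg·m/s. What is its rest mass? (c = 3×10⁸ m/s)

γ = 1/√(1 - 0.683²) = 1.369
v = 0.683 × 3×10⁸ = 2.049×10⁸ m/s
m = p/(γv) = 8.977×10⁸/(1.369 × 2.049×10⁸) = 3.200 kg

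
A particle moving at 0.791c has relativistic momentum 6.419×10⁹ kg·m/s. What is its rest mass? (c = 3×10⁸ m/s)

γ = 1/√(1 - 0.791²) = 1.634
v = 0.791 × 3×10⁸ = 2.373×10⁸ m/s
m = p/(γv) = 6.419×10⁹/(1.634 × 2.373×10⁸) = 16.55 kg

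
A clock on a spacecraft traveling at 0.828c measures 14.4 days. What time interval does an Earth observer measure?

Proper time Δt₀ = 14.4 days
γ = 1/√(1 - 0.828²) = 1.783
Δt = γΔt₀ = 1.783 × 14.4 = 25.68 days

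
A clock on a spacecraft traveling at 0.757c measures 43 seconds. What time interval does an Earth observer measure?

Proper time Δt₀ = 43 seconds
γ = 1/√(1 - 0.757²) = 1.5304
Δt = γΔt₀ = 1.5304 × 43 = 65.81 seconds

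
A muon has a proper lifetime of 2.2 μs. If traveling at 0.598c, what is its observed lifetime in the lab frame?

Proper lifetime τ₀ = 2.2 μs
γ = 1/√(1 - 0.598²) = 1.2477
τ = γτ₀ = 1.2477 × 2.2 μs = 2.745 μs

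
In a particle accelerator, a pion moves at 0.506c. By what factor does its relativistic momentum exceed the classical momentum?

p_rel = γmv, p_class = mv
Ratio = γ = 1/√(1 - 0.506²)
= 1/√(0.743964) = 1.159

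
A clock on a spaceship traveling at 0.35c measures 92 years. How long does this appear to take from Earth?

Proper time Δt₀ = 92 years
γ = 1/√(1 - 0.35²) = 1.0675
Δt = γΔt₀ = 1.0675 × 92 = 98.21 years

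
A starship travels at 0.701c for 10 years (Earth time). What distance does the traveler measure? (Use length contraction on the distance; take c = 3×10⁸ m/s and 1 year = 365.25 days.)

Earth distance: d = v × t = 0.701c × 10 yr = 6.6366×10¹⁶ m
γ = 1.4022
d' = d/γ = 6.6366×10¹⁶/1.4022 = 4.733×10¹⁶ m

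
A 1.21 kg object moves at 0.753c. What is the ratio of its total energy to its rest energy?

E = γmc², E₀ = mc²
E/E₀ = γ = 1/√(1 - 0.753²) = 1.520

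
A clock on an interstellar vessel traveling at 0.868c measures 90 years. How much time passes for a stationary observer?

Proper time Δt₀ = 90 years
γ = 1/√(1 - 0.868²) = 2.0138
Δt = γΔt₀ = 2.0138 × 90 = 181.2 years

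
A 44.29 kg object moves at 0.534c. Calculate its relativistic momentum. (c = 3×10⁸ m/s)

γ = 1/√(1 - 0.534²) = 1.1828
v = 0.534 × 3×10⁸ = 1.602×10⁸ m/s
p = γmv = 1.1828 × 44.29 × 1.602×10⁸ = 8.392×10⁹ kg·m/s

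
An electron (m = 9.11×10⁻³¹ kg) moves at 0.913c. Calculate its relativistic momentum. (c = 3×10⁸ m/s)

γ = 1/√(1 - 0.913²) = 2.451
v = 0.913 × 3×10⁸ = 2.739×10⁸ m/s
p = γmv = 2.451 × 9.11×10⁻³¹ × 2.739×10⁸ = 6.116×10⁻²² kg·m/s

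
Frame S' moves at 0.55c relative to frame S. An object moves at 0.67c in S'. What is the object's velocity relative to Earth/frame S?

u = (u' + v)/(1 + u'v/c²)
Numerator: 0.67 + 0.55 = 1.22
Denominator: 1 + 0.3685 = 1.3685
u = 1.22/1.3685 = 0.8915c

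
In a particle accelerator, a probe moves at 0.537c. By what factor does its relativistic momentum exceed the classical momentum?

p_rel = γmv, p_class = mv
Ratio = γ = 1/√(1 - 0.537²)
= 1/√(0.711631) = 1.185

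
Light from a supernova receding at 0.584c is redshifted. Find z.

β = 0.584
(1+β)/(1-β) = 1.584/0.416 = 3.8077
√(3.8077) = 1.9513
z = 1.9513 - 1 = 0.9513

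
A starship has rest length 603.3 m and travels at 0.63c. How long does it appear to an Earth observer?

Proper length L₀ = 603.3 m
γ = 1/√(1 - 0.63²) = 1.2877
L = L₀/γ = 603.3/1.2877 = 468.5 m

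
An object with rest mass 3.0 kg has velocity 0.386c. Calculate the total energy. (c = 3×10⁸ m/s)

γ = 1/√(1 - 0.386²) = 1.084
mc² = 3.0 × (3×10⁸)² = 2.700×10¹⁷ J
E = γmc² = 1.084 × 2.700×10¹⁷ = 2.927×10¹⁷ J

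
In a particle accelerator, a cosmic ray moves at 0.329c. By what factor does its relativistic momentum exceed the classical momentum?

p_rel = γmv, p_class = mv
Ratio = γ = 1/√(1 - 0.329²)
= 1/√(0.891759) = 1.059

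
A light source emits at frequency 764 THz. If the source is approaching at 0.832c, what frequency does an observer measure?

β = v/c = 0.832
(1+β)/(1-β) = 1.832/0.168 = 10.90
Doppler factor = √(10.90) = 3.302
f_obs = 764 × 3.302 = 2523 THz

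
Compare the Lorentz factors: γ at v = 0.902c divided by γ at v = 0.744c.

γ₁ = 1/√(1 - 0.902²) = 2.3162
γ₂ = 1/√(1 - 0.744²) = 1.4966
γ₁/γ₂ = 2.3162/1.4966 = 1.548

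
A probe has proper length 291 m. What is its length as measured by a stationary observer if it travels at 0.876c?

Proper length L₀ = 291 m
γ = 1/√(1 - 0.876²) = 2.073
L = L₀/γ = 291/2.073 = 140.4 m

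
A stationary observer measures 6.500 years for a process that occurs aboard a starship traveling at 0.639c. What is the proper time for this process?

Dilated time Δt = 6.500 years
γ = 1/√(1 - 0.639²) = 1.300
Δt₀ = Δt/γ = 6.500/1.300 = 5.000 years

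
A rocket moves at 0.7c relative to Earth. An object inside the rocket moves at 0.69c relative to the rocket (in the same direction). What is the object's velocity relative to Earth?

u = (u' + v)/(1 + u'v/c²)
Numerator: 0.69 + 0.7 = 1.39
Denominator: 1 + 0.483 = 1.483
u = 1.39/1.483 = 0.9373c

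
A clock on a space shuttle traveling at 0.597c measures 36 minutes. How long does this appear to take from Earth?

Proper time Δt₀ = 36 minutes
γ = 1/√(1 - 0.597²) = 1.2465
Δt = γΔt₀ = 1.2465 × 36 = 44.87 minutes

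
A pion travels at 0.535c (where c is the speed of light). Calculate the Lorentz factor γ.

v/c = 0.535, so (v/c)² = 0.286225
1 - (v/c)² = 0.713775
γ = 1/√(0.713775) = 1.184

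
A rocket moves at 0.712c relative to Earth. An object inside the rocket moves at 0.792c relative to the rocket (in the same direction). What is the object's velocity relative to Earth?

u = (u' + v)/(1 + u'v/c²)
Numerator: 0.792 + 0.712 = 1.504
Denominator: 1 + 0.563904 = 1.563904
u = 1.504/1.563904 = 0.9617c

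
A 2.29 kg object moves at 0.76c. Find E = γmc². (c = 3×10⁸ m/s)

γ = 1/√(1 - 0.76²) = 1.5386
mc² = 2.29 × (3×10⁸)² = 2.061×10¹⁷ J
E = γmc² = 1.5386 × 2.061×10¹⁷ = 3.171×10¹⁷ J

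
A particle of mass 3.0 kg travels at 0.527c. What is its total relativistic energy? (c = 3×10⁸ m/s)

γ = 1/√(1 - 0.527²) = 1.1767
mc² = 3.0 × (3×10⁸)² = 2.700×10¹⁷ J
E = γmc² = 1.1767 × 2.700×10¹⁷ = 3.177×10¹⁷ J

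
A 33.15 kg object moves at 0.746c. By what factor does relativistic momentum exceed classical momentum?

p_rel = γmv, p_class = mv
Ratio = γ = 1/√(1 - 0.746²) = 1.502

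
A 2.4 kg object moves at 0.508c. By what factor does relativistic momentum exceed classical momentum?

p_rel = γmv, p_class = mv
Ratio = γ = 1/√(1 - 0.508²) = 1.161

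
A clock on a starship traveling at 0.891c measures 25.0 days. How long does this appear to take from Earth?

Proper time Δt₀ = 25.0 days
γ = 1/√(1 - 0.891²) = 2.2026
Δt = γΔt₀ = 2.2026 × 25.0 = 55.07 days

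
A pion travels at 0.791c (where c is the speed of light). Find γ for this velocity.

v/c = 0.791, so (v/c)² = 0.625681
1 - (v/c)² = 0.374319
γ = 1/√(0.374319) = 1.634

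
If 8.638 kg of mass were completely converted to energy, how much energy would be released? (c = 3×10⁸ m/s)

Using E = mc²:
c² = (3×10⁸)² = 9×10¹⁶ m²/s²
E = 8.638 × 9×10¹⁶ = 7.774×10¹⁷ J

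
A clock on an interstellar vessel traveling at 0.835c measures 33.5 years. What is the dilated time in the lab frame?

Proper time Δt₀ = 33.5 years
γ = 1/√(1 - 0.835²) = 1.8174
Δt = γΔt₀ = 1.8174 × 33.5 = 60.88 years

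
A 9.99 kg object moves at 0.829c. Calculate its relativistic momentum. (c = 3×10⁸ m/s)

γ = 1/√(1 - 0.829²) = 1.7881
v = 0.829 × 3×10⁸ = 2.487×10⁸ m/s
p = γmv = 1.7881 × 9.99 × 2.487×10⁸ = 4.443×10⁹ kg·m/s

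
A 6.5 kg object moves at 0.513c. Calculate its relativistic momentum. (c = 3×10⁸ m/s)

γ = 1/√(1 - 0.513²) = 1.165
v = 0.513 × 3×10⁸ = 1.539×10⁸ m/s
p = γmv = 1.165 × 6.5 × 1.539×10⁸ = 1.165×10⁹ kg·m/s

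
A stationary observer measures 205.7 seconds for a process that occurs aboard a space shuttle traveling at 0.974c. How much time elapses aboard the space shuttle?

Dilated time Δt = 205.7 seconds
γ = 1/√(1 - 0.974²) = 4.414
Δt₀ = Δt/γ = 205.7/4.414 = 46.60 seconds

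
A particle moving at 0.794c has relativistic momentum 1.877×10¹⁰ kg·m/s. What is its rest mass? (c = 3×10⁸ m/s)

γ = 1/√(1 - 0.794²) = 1.645
v = 0.794 × 3×10⁸ = 2.382×10⁸ m/s
m = p/(γv) = 1.877×10¹⁰/(1.645 × 2.382×10⁸) = 47.90 kg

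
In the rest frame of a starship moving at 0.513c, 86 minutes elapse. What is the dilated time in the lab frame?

Proper time Δt₀ = 86 minutes
γ = 1/√(1 - 0.513²) = 1.165
Δt = γΔt₀ = 1.165 × 86 = 100.2 minutes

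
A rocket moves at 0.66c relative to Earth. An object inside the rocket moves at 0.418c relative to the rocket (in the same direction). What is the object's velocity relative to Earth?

u = (u' + v)/(1 + u'v/c²)
Numerator: 0.418 + 0.66 = 1.078
Denominator: 1 + 0.27588 = 1.27588
u = 1.078/1.27588 = 0.8449c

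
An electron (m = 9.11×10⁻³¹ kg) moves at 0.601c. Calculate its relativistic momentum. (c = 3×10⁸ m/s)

γ = 1/√(1 - 0.601²) = 1.251
v = 0.601 × 3×10⁸ = 1.803×10⁸ m/s
p = γmv = 1.251 × 9.11×10⁻³¹ × 1.803×10⁸ = 2.055×10⁻²² kg·m/s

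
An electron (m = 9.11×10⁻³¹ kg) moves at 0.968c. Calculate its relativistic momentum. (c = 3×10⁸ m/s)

γ = 1/√(1 - 0.968²) = 3.985
v = 0.968 × 3×10⁸ = 2.904×10⁸ m/s
p = γmv = 3.985 × 9.11×10⁻³¹ × 2.904×10⁸ = 1.054×10⁻²¹ kg·m/s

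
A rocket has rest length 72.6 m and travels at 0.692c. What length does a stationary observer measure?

Proper length L₀ = 72.6 m
γ = 1/√(1 - 0.692²) = 1.3852
L = L₀/γ = 72.6/1.3852 = 52.41 m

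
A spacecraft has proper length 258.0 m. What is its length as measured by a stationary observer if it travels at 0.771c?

Proper length L₀ = 258.0 m
γ = 1/√(1 - 0.771²) = 1.570
L = L₀/γ = 258.0/1.570 = 164.3 m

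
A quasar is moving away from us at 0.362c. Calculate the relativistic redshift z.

β = 0.362
(1+β)/(1-β) = 1.362/0.638 = 2.1348
√(2.1348) = 1.4611
z = 1.4611 - 1 = 0.4611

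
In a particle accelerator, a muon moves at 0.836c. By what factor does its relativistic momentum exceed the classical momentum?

p_rel = γmv, p_class = mv
Ratio = γ = 1/√(1 - 0.836²)
= 1/√(0.301104) = 1.822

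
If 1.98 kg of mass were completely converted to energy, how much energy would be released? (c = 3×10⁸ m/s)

Using E = mc²:
c² = (3×10⁸)² = 9×10¹⁶ m²/s²
E = 1.98 × 9×10¹⁶ = 1.782×10¹⁷ J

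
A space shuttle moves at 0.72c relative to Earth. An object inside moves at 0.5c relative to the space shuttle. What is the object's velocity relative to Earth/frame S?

u = (u' + v)/(1 + u'v/c²)
Numerator: 0.5 + 0.72 = 1.22
Denominator: 1 + 0.36 = 1.36
u = 1.22/1.36 = 0.8971c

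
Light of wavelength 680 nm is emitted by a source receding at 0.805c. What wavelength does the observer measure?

β = 0.805
Wavelength Doppler factor = √(1.805/0.195) = √(9.256) = 3.042
λ_obs = 680 × 3.042 = 2069 nm (redshift)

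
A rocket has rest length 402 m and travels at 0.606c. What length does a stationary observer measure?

Proper length L₀ = 402 m
γ = 1/√(1 - 0.606²) = 1.257
L = L₀/γ = 402/1.257 = 319.8 m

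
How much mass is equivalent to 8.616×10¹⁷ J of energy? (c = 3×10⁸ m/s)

From E = mc², we get m = E/c²
c² = (3×10⁸)² = 9×10¹⁶ m²/s²
m = 8.616×10¹⁷ / 9×10¹⁶ = 9.573 kg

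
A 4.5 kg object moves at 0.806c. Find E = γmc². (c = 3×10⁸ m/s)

γ = 1/√(1 - 0.806²) = 1.6894
mc² = 4.5 × (3×10⁸)² = 4.050×10¹⁷ J
E = γmc² = 1.6894 × 4.050×10¹⁷ = 6.842×10¹⁷ J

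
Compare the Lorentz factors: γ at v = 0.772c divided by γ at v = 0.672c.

γ₁ = 1/√(1 - 0.772²) = 1.573
γ₂ = 1/√(1 - 0.672²) = 1.350
γ₁/γ₂ = 1.573/1.350 = 1.165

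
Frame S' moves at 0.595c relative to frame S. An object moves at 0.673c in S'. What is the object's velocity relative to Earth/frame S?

u = (u' + v)/(1 + u'v/c²)
Numerator: 0.673 + 0.595 = 1.268
Denominator: 1 + 0.400435 = 1.400435
u = 1.268/1.400435 = 0.9054c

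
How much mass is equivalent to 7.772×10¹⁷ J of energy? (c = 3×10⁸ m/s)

From E = mc², we get m = E/c²
c² = (3×10⁸)² = 9×10¹⁶ m²/s²
m = 7.772×10¹⁷ / 9×10¹⁶ = 8.636 kg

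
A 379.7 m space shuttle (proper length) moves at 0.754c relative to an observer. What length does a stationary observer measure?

Proper length L₀ = 379.7 m
γ = 1/√(1 - 0.754²) = 1.5224
L = L₀/γ = 379.7/1.5224 = 249.4 m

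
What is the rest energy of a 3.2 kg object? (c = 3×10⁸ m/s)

c² = (3×10⁸)² = 9.000×10¹⁶ m²/s²
E₀ = mc² = 3.2 × 9.000×10¹⁶ = 2.880×10¹⁷ J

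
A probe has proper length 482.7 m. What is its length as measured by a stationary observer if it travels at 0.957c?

Proper length L₀ = 482.7 m
γ = 1/√(1 - 0.957²) = 3.447
L = L₀/γ = 482.7/3.447 = 140.0 m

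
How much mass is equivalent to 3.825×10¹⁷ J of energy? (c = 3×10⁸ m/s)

From E = mc², we get m = E/c²
c² = (3×10⁸)² = 9×10¹⁶ m²/s²
m = 3.825×10¹⁷ / 9×10¹⁶ = 4.250 kg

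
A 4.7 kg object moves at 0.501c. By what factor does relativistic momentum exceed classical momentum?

p_rel = γmv, p_class = mv
Ratio = γ = 1/√(1 - 0.501²) = 1.155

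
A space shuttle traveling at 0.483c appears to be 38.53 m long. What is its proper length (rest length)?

Contracted length L = 38.53 m
γ = 1/√(1 - 0.483²) = 1.142
L₀ = γL = 1.142 × 38.53 = 44.00 m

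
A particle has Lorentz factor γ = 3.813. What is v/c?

From γ = 1/√(1 - v²/c²):
1/γ² = 1/3.813² = 0.06878
v²/c² = 1 - 0.06878 = 0.9312
v/c = √(0.9312) = 0.9650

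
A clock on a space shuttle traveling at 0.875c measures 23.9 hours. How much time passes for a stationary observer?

Proper time Δt₀ = 23.9 hours
γ = 1/√(1 - 0.875²) = 2.0656
Δt = γΔt₀ = 2.0656 × 23.9 = 49.37 hours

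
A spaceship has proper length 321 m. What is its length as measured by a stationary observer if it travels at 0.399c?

Proper length L₀ = 321 m
γ = 1/√(1 - 0.399²) = 1.0906
L = L₀/γ = 321/1.0906 = 294.3 m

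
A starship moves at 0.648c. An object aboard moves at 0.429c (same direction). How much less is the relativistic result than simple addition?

Classical: u' + v = 0.429 + 0.648 = 1.077c
Relativistic: u = (0.429 + 0.648)/(1 + 0.277992) = 1.077/1.277992 = 0.8427c
Difference: 1.077 - 0.8427 = 0.2343c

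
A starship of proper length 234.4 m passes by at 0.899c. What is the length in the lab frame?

Proper length L₀ = 234.4 m
γ = 1/√(1 - 0.899²) = 2.283
L = L₀/γ = 234.4/2.283 = 102.7 m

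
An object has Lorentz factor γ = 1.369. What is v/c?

From γ = 1/√(1 - v²/c²):
1/γ² = 1/1.369² = 0.53357
v²/c² = 1 - 0.53357 = 0.46643
v/c = √(0.46643) = 0.6830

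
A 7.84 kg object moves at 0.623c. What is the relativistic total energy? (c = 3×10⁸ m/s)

γ = 1/√(1 - 0.623²) = 1.2784
mc² = 7.84 × (3×10⁸)² = 7.056×10¹⁷ J
E = γmc² = 1.2784 × 7.056×10¹⁷ = 9.020×10¹⁷ J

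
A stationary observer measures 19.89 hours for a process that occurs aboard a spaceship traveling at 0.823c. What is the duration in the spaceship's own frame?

Dilated time Δt = 19.89 hours
γ = 1/√(1 - 0.823²) = 1.760
Δt₀ = Δt/γ = 19.89/1.760 = 11.30 hours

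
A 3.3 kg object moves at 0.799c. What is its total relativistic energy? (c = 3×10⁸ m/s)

γ = 1/√(1 - 0.799²) = 1.663
mc² = 3.3 × (3×10⁸)² = 2.970×10¹⁷ J
E = γmc² = 1.663 × 2.970×10¹⁷ = 4.939×10¹⁷ J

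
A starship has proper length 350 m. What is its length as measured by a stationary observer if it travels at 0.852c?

Proper length L₀ = 350 m
γ = 1/√(1 - 0.852²) = 1.910
L = L₀/γ = 350/1.910 = 183.2 m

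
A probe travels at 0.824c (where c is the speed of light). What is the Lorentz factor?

v/c = 0.824, so (v/c)² = 0.678976
1 - (v/c)² = 0.321024
γ = 1/√(0.321024) = 1.765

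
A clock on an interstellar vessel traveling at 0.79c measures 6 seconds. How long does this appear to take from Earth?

Proper time Δt₀ = 6 seconds
γ = 1/√(1 - 0.79²) = 1.631
Δt = γΔt₀ = 1.631 × 6 = 9.786 seconds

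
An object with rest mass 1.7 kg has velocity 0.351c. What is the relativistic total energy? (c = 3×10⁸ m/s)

γ = 1/√(1 - 0.351²) = 1.068
mc² = 1.7 × (3×10⁸)² = 1.530×10¹⁷ J
E = γmc² = 1.068 × 1.530×10¹⁷ = 1.634×10¹⁷ J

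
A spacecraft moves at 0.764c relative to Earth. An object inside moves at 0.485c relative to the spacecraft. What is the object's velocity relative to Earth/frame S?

u = (u' + v)/(1 + u'v/c²)
Numerator: 0.485 + 0.764 = 1.249
Denominator: 1 + 0.37054 = 1.37054
u = 1.249/1.37054 = 0.9113c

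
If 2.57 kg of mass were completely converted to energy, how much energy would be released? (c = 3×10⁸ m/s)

Using E = mc²:
c² = (3×10⁸)² = 9×10¹⁶ m²/s²
E = 2.57 × 9×10¹⁶ = 2.313×10¹⁷ J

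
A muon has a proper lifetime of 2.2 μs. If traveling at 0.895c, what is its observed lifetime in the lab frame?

Proper lifetime τ₀ = 2.2 μs
γ = 1/√(1 - 0.895²) = 2.242
τ = γτ₀ = 2.242 × 2.2 μs = 4.932 μs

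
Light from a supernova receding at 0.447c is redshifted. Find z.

β = 0.447
(1+β)/(1-β) = 1.447/0.553 = 2.6166
√(2.6166) = 1.6176
z = 1.6176 - 1 = 0.6176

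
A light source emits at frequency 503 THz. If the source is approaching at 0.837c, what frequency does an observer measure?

β = v/c = 0.837
(1+β)/(1-β) = 1.837/0.163 = 11.27
Doppler factor = √(11.27) = 3.357
f_obs = 503 × 3.357 = 1689 THz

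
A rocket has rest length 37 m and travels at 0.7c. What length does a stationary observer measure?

Proper length L₀ = 37 m
γ = 1/√(1 - 0.7²) = 1.4003
L = L₀/γ = 37/1.4003 = 26.42 m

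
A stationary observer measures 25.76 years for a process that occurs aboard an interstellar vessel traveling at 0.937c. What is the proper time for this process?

Dilated time Δt = 25.76 years
γ = 1/√(1 - 0.937²) = 2.8626
Δt₀ = Δt/γ = 25.76/2.8626 = 8.999 years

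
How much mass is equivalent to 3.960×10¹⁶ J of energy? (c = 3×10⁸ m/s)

From E = mc², we get m = E/c²
c² = (3×10⁸)² = 9×10¹⁶ m²/s²
m = 3.960×10¹⁶ / 9×10¹⁶ = 0.4400 kg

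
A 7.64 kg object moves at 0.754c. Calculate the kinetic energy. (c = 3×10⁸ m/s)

γ = 1/√(1 - 0.754²) = 1.5224
γ - 1 = 0.5224
KE = (γ-1)mc² = 0.5224 × 7.64 × (3×10⁸)² = 3.592×10¹⁷ J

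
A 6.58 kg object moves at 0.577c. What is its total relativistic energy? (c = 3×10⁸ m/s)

γ = 1/√(1 - 0.577²) = 1.2244
mc² = 6.58 × (3×10⁸)² = 5.922×10¹⁷ J
E = γmc² = 1.2244 × 5.922×10¹⁷ = 7.251×10¹⁷ J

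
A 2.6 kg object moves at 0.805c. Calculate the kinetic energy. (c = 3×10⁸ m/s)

γ = 1/√(1 - 0.805²) = 1.6856
γ - 1 = 0.6856
KE = (γ-1)mc² = 0.6856 × 2.6 × (3×10⁸)² = 1.604×10¹⁷ J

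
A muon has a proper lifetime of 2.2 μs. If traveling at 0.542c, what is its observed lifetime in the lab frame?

Proper lifetime τ₀ = 2.2 μs
γ = 1/√(1 - 0.542²) = 1.190
τ = γτ₀ = 1.190 × 2.2 μs = 2.618 μs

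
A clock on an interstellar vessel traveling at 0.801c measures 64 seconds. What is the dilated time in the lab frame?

Proper time Δt₀ = 64 seconds
γ = 1/√(1 - 0.801²) = 1.670
Δt = γΔt₀ = 1.670 × 64 = 106.9 seconds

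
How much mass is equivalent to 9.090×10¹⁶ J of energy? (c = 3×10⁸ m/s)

From E = mc², we get m = E/c²
c² = (3×10⁸)² = 9×10¹⁶ m²/s²
m = 9.090×10¹⁶ / 9×10¹⁶ = 1.010 kg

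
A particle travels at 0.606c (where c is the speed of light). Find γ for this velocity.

v/c = 0.606, so (v/c)² = 0.367236
1 - (v/c)² = 0.632764
γ = 1/√(0.632764) = 1.257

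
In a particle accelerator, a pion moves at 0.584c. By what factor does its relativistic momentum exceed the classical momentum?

p_rel = γmv, p_class = mv
Ratio = γ = 1/√(1 - 0.584²)
= 1/√(0.658944) = 1.232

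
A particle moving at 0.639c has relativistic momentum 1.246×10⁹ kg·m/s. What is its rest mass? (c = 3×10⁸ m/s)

γ = 1/√(1 - 0.639²) = 1.300
v = 0.639 × 3×10⁸ = 1.917×10⁸ m/s
m = p/(γv) = 1.246×10⁹/(1.300 × 1.917×10⁸) = 5.000 kg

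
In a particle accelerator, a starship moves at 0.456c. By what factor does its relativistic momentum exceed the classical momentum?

p_rel = γmv, p_class = mv
Ratio = γ = 1/√(1 - 0.456²)
= 1/√(0.792064) = 1.124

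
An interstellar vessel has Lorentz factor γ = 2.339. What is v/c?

From γ = 1/√(1 - v²/c²):
1/γ² = 1/2.339² = 0.1828
v²/c² = 1 - 0.1828 = 0.8172
v/c = √(0.8172) = 0.9040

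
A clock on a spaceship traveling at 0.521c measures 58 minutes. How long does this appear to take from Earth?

Proper time Δt₀ = 58 minutes
γ = 1/√(1 - 0.521²) = 1.1716
Δt = γΔt₀ = 1.1716 × 58 = 67.95 minutes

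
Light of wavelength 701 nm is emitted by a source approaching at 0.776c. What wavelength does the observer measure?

β = 0.776
Wavelength Doppler factor = √(0.224/1.776) = √(0.126126) = 0.35514
λ_obs = 701 × 0.35514 = 249.0 nm (blueshift)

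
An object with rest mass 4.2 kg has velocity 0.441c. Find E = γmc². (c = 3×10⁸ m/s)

γ = 1/√(1 - 0.441²) = 1.1142
mc² = 4.2 × (3×10⁸)² = 3.780×10¹⁷ J
E = γmc² = 1.1142 × 3.780×10¹⁷ = 4.212×10¹⁷ J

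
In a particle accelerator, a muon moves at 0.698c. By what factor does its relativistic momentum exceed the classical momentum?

p_rel = γmv, p_class = mv
Ratio = γ = 1/√(1 - 0.698²)
= 1/√(0.512796) = 1.396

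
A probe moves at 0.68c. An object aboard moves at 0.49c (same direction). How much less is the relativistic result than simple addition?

Classical: u' + v = 0.49 + 0.68 = 1.17c
Relativistic: u = (0.49 + 0.68)/(1 + 0.3332) = 1.17/1.3332 = 0.8776c
Difference: 1.17 - 0.8776 = 0.2924c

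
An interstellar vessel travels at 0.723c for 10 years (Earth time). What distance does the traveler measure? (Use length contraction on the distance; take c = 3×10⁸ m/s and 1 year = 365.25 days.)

Earth distance: d = v × t = 0.723c × 10 yr = 6.8448×10¹⁶ m
γ = 1.4475
d' = d/γ = 6.8448×10¹⁶/1.4475 = 4.729×10¹⁶ m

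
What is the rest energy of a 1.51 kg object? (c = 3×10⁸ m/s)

c² = (3×10⁸)² = 9.000×10¹⁶ m²/s²
E₀ = mc² = 1.51 × 9.000×10¹⁶ = 1.359×10¹⁷ J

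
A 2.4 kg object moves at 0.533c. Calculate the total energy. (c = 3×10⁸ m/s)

γ = 1/√(1 - 0.533²) = 1.182
mc² = 2.4 × (3×10⁸)² = 2.160×10¹⁷ J
E = γmc² = 1.182 × 2.160×10¹⁷ = 2.553×10¹⁷ J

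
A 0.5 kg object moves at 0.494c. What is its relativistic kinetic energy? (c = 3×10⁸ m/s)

γ = 1/√(1 - 0.494²) = 1.15014
γ - 1 = 0.15014
KE = (γ-1)mc² = 0.15014 × 0.5 × (3×10⁸)² = 6.756×10¹⁵ J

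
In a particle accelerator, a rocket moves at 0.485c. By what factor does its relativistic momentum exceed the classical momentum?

p_rel = γmv, p_class = mv
Ratio = γ = 1/√(1 - 0.485²)
= 1/√(0.764775) = 1.143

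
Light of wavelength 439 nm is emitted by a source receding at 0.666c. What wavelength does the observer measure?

β = 0.666
Wavelength Doppler factor = √(1.666/0.334) = √(4.988) = 2.2334
λ_obs = 439 × 2.2334 = 980.5 nm (redshift)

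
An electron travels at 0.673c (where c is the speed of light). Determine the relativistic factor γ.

v/c = 0.673, so (v/c)² = 0.452929
1 - (v/c)² = 0.547071
γ = 1/√(0.547071) = 1.352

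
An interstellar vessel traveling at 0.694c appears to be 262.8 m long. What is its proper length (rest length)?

Contracted length L = 262.8 m
γ = 1/√(1 - 0.694²) = 1.389
L₀ = γL = 1.389 × 262.8 = 365.0 m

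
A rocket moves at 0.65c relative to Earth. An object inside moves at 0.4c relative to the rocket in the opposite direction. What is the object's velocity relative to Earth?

Object's velocity in rocket frame is u' = -0.4c
u = (u' + v)/(1 + u'v/c²) = (v - 0.4)/(1 - 0.4·v/c²)
Numerator: 0.65 - 0.4 = 0.25
Denominator: 1 - 0.26 = 0.74
u = 0.25/0.74 = 0.3378c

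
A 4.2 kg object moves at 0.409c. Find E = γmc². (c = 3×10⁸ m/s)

γ = 1/√(1 - 0.409²) = 1.0958
mc² = 4.2 × (3×10⁸)² = 3.780×10¹⁷ J
E = γmc² = 1.0958 × 3.780×10¹⁷ = 4.142×10¹⁷ J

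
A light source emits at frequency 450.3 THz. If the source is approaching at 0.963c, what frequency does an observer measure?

β = v/c = 0.963
(1+β)/(1-β) = 1.963/0.037 = 53.05
Doppler factor = √(53.05) = 7.284
f_obs = 450.3 × 7.284 = 3280 THz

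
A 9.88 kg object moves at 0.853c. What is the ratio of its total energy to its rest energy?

E = γmc², E₀ = mc²
E/E₀ = γ = 1/√(1 - 0.853²) = 1.916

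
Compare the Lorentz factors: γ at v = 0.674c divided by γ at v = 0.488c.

γ₁ = 1/√(1 - 0.674²) = 1.354
γ₂ = 1/√(1 - 0.488²) = 1.146
γ₁/γ₂ = 1.354/1.146 = 1.182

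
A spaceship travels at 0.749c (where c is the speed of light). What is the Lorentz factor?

v/c = 0.749, so (v/c)² = 0.561001
1 - (v/c)² = 0.438999
γ = 1/√(0.438999) = 1.509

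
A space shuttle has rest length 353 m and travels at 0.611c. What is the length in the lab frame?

Proper length L₀ = 353 m
γ = 1/√(1 - 0.611²) = 1.2632
L = L₀/γ = 353/1.2632 = 279.4 m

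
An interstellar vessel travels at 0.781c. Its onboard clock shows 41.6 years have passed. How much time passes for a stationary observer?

Proper time Δt₀ = 41.6 years
γ = 1/√(1 - 0.781²) = 1.6012
Δt = γΔt₀ = 1.6012 × 41.6 = 66.61 years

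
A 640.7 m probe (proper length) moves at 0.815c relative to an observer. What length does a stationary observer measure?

Proper length L₀ = 640.7 m
γ = 1/√(1 - 0.815²) = 1.7257
L = L₀/γ = 640.7/1.7257 = 371.3 m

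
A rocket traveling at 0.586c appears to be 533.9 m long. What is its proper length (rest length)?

Contracted length L = 533.9 m
γ = 1/√(1 - 0.586²) = 1.2341
L₀ = γL = 1.2341 × 533.9 = 658.9 m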